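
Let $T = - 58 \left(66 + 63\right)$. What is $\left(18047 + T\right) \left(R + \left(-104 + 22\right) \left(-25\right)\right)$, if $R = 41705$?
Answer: $462271575$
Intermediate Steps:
$T = -7482$ ($T = \left(-58\right) 129 = -7482$)
$\left(18047 + T\right) \left(R + \left(-104 + 22\right) \left(-25\right)\right) = \left(18047 - 7482\right) \left(41705 + \left(-104 + 22\right) \left(-25\right)\right) = 10565 \left(41705 - -2050\right) = 10565 \left(41705 + 2050\right) = 10565 \cdot 43755 = 462271575$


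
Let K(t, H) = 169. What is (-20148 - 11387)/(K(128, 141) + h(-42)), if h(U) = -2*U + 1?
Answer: -31535/254 ≈ -124.15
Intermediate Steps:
h(U) = 1 - 2*U
(-20148 - 11387)/(K(128, 141) + h(-42)) = (-20148 - 11387)/(169 + (1 - 2*(-42))) = -31535/(169 + (1 + 84)) = -31535/(169 + 85) = -31535/254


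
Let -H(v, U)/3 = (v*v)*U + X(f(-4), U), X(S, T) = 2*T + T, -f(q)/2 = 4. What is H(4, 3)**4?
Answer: 855036081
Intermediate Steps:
f(q) = -8 (f(q) = -2*4 = -8)
X(S, T) = 3*T
H(v, U) = -9*U - 3*U*v**2 (H(v, U) = -3*((v*v)*U + 3*U) = -3*(v**2*U + 3*U) = -3*(U*v**2 + 3*U) = -3*(3*U + U*v**2) = -9*U - 3*U*v**2)
H(4, 3)**4 = (3*3*(-3 - 1*4**2))**4 = (3*3*(-3 - 1*16))**4 = (3*3*(-3 - 16))**4 = (3*3*(-19))**4 = (-171)**4 = 855036081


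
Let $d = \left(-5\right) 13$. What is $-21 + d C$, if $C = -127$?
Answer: $8234$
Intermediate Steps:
$d = -65$
$-21 + d C = -21 - -8255 = -21 + 8255 = 8234$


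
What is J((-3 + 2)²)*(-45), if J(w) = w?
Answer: -45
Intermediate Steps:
J((-3 + 2)²)*(-45) = (-3 + 2)²*(-45) = (-1)²*(-45) = 1*(-45) = -45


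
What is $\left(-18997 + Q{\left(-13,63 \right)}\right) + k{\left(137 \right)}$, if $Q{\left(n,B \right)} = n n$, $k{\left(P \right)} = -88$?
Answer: $-18916$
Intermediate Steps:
$Q{\left(n,B \right)} = n^{2}$
$\left(-18997 + Q{\left(-13,63 \right)}\right) + k{\left(137 \right)} = \left(-18997 + \left(-13\right)^{2}\right) - 88 = \left(-18997 + 169\right) - 88 = -18828 - 88 = -18916$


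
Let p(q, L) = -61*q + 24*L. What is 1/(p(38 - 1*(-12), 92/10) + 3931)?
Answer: 5/5509 ≈ 0.00090761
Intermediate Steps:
1/(p(38 - 1*(-12), 92/10) + 3931) = 1/((-61*(38 - 1*(-12)) + 24*(92/10)) + 3931) = 1/((-61*(38 + 12) + 24*(92*(⅒))) + 3931) = 1/((-61*50 + 24*(46/5)) + 3931) = 1/((-3050 + 1104/5) + 3931) = 1/(-14146/5 + 3931) = 1/(5509/5) = 5/5509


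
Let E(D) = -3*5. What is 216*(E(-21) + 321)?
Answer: 66096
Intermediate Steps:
E(D) = -15
216*(E(-21) + 321) = 216*(-15 + 321) = 216*306 = 66096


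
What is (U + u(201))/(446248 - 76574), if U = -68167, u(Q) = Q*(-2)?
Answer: -68569/369674 ≈ -0.18549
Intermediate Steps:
u(Q) = -2*Q
(U + u(201))/(446248 - 76574) = (-68167 - 2*201)/(446248 - 76574) = (-68167 - 402)/369674 = -68569*1/369674 = -68569/369674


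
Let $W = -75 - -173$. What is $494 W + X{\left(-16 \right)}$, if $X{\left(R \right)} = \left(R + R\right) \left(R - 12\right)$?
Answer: $49308$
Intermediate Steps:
$W = 98$ ($W = -75 + 173 = 98$)
$X{\left(R \right)} = 2 R \left(-12 + R\right)$
$494 W + X{\left(-16 \right)} = 494 \cdot 98 + 2 \left(-16\right) \left(-12 - 16\right) = 48412 + 2 \left(-16\right) \left(-28\right) = 48412 + 896 = 49308$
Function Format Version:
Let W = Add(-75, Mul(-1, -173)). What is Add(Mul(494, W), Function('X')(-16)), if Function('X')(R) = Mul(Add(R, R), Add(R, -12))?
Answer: 49308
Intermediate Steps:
W = 98 (W = Add(-75, 173) = 98)
Function('X')(R) = Mul(2, R, Add(-12, R)) (Function('X')(R) = Mul(Mul(2, R), Add(-12, R)) = Mul(2, R, Add(-12, R)))
Add(Mul(494, W), Function('X')(-16)) = Add(Mul(494, 98), Mul(2, -16, Add(-12, -16))) = Add(48412, Mul(2, -16, -28)) = Add(48412, 896) = 49308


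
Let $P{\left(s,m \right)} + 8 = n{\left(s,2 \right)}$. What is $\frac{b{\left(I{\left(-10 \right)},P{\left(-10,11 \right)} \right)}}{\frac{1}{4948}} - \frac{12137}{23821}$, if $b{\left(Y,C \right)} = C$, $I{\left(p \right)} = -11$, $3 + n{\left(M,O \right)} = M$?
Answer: $- \frac{2475204605}{23821} \approx -1.0391 \cdot 10^{5}$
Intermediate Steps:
$n{\left(M,O \right)} = -3 + M$
$P{\left(s,m \right)} = -11 + s$ ($P{\left(s,m \right)} = -8 + \left(-3 + s\right) = -11 + s$)
$\frac{b{\left(I{\left(-10 \right)},P{\left(-10,11 \right)} \right)}}{\frac{1}{4948}} - \frac{12137}{23821} = \frac{-11 - 10}{\frac{1}{4948}} - \frac{12137}{23821} = - 21 \frac{1}{\frac{1}{4948}} - \frac{12137}{23821} = \left(-21\right) 4948 - \frac{12137}{23821} = -103908 - \frac{12137}{23821} = - \frac{2475204605}{23821}$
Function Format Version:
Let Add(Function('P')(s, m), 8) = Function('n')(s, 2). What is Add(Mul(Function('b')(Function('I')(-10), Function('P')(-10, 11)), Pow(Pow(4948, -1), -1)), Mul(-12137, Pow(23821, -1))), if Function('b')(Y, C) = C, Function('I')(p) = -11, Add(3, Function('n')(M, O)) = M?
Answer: Rational(-2475204605, 23821) ≈ -1.0391e+5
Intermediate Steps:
Function('n')(M, O) = Add(-3, M)
Function('P')(s, m) = Add(-11, s) (Function('P')(s, m) = Add(-8, Add(-3, s)) = Add(-11, s))
Add(Mul(Function('b')(Function('I')(-10), Function('P')(-10, 11)), Pow(Pow(4948, -1), -1)), Mul(-12137, Pow(23821, -1))) = Add(Mul(Add(-11, -10), Pow(Pow(4948, -1), -1)), Mul(-12137, Pow(23821, -1))) = Add(Mul(-21, Pow(Rational(1, 4948), -1)), Mul(-12137, Rational(1, 23821))) = Add(Mul(-21, 4948), Rational(-12137, 23821)) = Add(-103908, Rational(-12137, 23821)) = Rational(-2475204605, 23821)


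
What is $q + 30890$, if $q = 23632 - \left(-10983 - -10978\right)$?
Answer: $54527$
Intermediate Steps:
$q = 23637$ ($q = 23632 - \left(-10983 + 10978\right) = 23632 - -5 = 23632 + 5 = 23637$)
$q + 30890 = 23637 + 30890 = 54527$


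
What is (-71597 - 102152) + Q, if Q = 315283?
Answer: 141534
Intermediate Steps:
(-71597 - 102152) + Q = (-71597 - 102152) + 315283 = -173749 + 315283 = 141534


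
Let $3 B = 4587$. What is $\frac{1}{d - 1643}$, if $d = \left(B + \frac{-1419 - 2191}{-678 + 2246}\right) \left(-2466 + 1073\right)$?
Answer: $- \frac{112}{238373285} \approx -4.6985 \cdot 10^{-7}$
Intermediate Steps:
$B = 1529$ ($B = \frac{1}{3} \cdot 4587 = 1529$)
$d = - \frac{238189269}{112}$ ($d = \left(1529 + \frac{-1419 - 2191}{-678 + 2246}\right) \left(-2466 + 1073\right) = \left(1529 - \frac{3610}{1568}\right) \left(-1393\right) = \left(1529 - \frac{1805}{784}\right) \left(-1393\right) = \frac{1196931}{784} \left(-1393\right) = - \frac{238189269}{112} \approx -2.1267 \cdot 10^{6}$)
$\frac{1}{d - 1643} = \frac{1}{- \frac{238189269}{112} - 1643} = \frac{1}{- \frac{238373285}{112}} = - \frac{112}{238373285}$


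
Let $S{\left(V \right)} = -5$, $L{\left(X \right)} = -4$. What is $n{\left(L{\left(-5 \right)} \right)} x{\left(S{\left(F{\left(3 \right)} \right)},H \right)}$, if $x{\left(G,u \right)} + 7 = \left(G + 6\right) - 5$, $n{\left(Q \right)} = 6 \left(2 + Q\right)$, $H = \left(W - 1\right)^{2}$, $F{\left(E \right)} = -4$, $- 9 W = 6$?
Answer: $132$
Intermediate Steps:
$W = - \frac{2}{3}$ ($W = \left(- \frac{1}{9}\right) 6 = - \frac{2}{3} \approx -0.66667$)
$H = \frac{25}{9}$ ($H = \left(- \frac{2}{3} - 1\right)^{2} = \left(- \frac{5}{3}\right)^{2} = \frac{25}{9} \approx 2.7778$)
$n{\left(Q \right)} = 12 + 6 Q$
$x{\left(G,u \right)} = -6 + G$ ($x{\left(G,u \right)} = -7 + \left(\left(G + 6\right) - 5\right) = -7 + \left(\left(6 + G\right) - 5\right) = -7 + \left(1 + G\right) = -6 + G$)
$n{\left(L{\left(-5 \right)} \right)} x{\left(S{\left(F{\left(3 \right)} \right)},H \right)} = \left(12 + 6 \left(-4\right)\right) \left(-6 - 5\right) = \left(12 - 24\right) \left(-11\right) = \left(-12\right) \left(-11\right) = 132$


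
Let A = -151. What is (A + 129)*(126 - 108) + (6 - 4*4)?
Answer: -406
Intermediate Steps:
(A + 129)*(126 - 108) + (6 - 4*4) = (-151 + 129)*(126 - 108) + (6 - 4*4) = -22*18 + (6 - 16) = -396 - 10 = -406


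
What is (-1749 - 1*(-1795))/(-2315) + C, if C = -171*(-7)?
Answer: 2771009/2315 ≈ 1197.0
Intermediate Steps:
C = 1197
(-1749 - 1*(-1795))/(-2315) + C = (-1749 - 1*(-1795))/(-2315) + 1197 = (-1749 + 1795)*(-1/2315) + 1197 = 46*(-1/2315) + 1197 = -46/2315 + 1197 = 2771009/2315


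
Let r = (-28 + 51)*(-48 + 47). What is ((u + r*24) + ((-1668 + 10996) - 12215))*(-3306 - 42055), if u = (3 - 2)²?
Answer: 155951118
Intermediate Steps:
r = -23 (r = 23*(-1) = -23)
u = 1 (u = 1² = 1)
((u + r*24) + ((-1668 + 10996) - 12215))*(-3306 - 42055) = ((1 - 23*24) + ((-1668 + 10996) - 12215))*(-3306 - 42055) = ((1 - 552) + (9328 - 12215))*(-45361) = (-551 - 2887)*(-45361) = -3438*(-45361) = 155951118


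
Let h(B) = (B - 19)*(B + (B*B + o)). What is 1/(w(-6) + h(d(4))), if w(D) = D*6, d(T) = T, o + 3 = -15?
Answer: -1/66 ≈ -0.015152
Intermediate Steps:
o = -18 (o = -3 - 15 = -18)
w(D) = 6*D
h(B) = (-19 + B)*(-18 + B + B**2) (h(B) = (B - 19)*(B + (B*B - 18)) = (-19 + B)*(B + (B**2 - 18)) = (-19 + B)*(B + (-18 + B**2)) = (-19 + B)*(-18 + B + B**2))
1/(w(-6) + h(d(4))) = 1/(6*(-6) + (342 + 4**3 - 37*4 - 18*4**2)) = 1/(-36 + (342 + 64 - 148 - 18*16)) = 1/(-36 + (342 + 64 - 148 - 288)) = 1/(-36 - 30) = 1/(-66) = -1/66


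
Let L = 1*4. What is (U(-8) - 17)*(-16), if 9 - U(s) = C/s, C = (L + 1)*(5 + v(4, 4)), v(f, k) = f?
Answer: 38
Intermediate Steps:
L = 4
C = 45 (C = (4 + 1)*(5 + 4) = 5*9 = 45)
U(s) = 9 - 45/s
(U(-8) - 17)*(-16) = ((9 - 45/(-8)) - 17)*(-16) = ((9 - 45*(-⅛)) - 17)*(-16) = ((9 + 45/8) - 17)*(-16) = (117/8 - 17)*(-16) = -19/8*(-16) = 38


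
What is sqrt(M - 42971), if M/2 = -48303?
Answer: I*sqrt(139577) ≈ 373.6*I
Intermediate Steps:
M = -96606 (M = 2*(-48303) = -96606)
sqrt(M - 42971) = sqrt(-96606 - 42971) = sqrt(-139577) = I*sqrt(139577)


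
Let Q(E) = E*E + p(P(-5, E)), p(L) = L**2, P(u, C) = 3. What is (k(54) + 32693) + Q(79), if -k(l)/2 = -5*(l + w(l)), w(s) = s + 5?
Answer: 40073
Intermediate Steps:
w(s) = 5 + s
Q(E) = 9 + E**2 (Q(E) = E*E + 3**2 = E**2 + 9 = 9 + E**2)
k(l) = 50 + 20*l (k(l) = -(-10)*(l + (5 + l)) = -(-10)*(5 + 2*l) = -2*(-25 - 10*l) = 50 + 20*l)
(k(54) + 32693) + Q(79) = ((50 + 20*54) + 32693) + (9 + 79**2) = ((50 + 1080) + 32693) + (9 + 6241) = (1130 + 32693) + 6250 = 33823 + 6250 = 40073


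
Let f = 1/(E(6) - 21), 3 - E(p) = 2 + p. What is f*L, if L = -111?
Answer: 111/26 ≈ 4.2692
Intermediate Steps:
E(p) = 1 - p (E(p) = 3 - (2 + p) = 3 + (-2 - p) = 1 - p)
f = -1/26 (f = 1/((1 - 1*6) - 21) = 1/((1 - 6) - 21) = 1/(-5 - 21) = 1/(-26) = -1/26 ≈ -0.038462)
f*L = -1/26*(-111) = 111/26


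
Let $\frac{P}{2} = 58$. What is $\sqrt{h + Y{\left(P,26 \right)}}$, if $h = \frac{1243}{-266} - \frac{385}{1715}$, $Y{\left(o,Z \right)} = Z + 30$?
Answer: $\frac{\sqrt{3615814}}{266} \approx 7.1486$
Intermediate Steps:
$P = 116$ ($P = 2 \cdot 58 = 116$)
$Y{\left(o,Z \right)} = 30 + Z$
$h = - \frac{9119}{1862}$ ($h = 1243 \left(- \frac{1}{266}\right) - \frac{11}{49} = - \frac{1243}{266} - \frac{11}{49} = - \frac{9119}{1862} \approx -4.8974$)
$\sqrt{h + Y{\left(P,26 \right)}} = \sqrt{- \frac{9119}{1862} + \left(30 + 26\right)} = \sqrt{- \frac{9119}{1862} + 56} = \sqrt{\frac{95153}{1862}} = \frac{\sqrt{3615814}}{266}$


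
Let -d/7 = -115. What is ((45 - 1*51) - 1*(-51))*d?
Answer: 36225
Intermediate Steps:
d = 805 (d = -7*(-115) = 805)
((45 - 1*51) - 1*(-51))*d = ((45 - 1*51) - 1*(-51))*805 = ((45 - 51) + 51)*805 = (-6 + 51)*805 = 45*805 = 36225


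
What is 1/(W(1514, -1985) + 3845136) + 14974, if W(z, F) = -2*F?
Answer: 57636513245/3849106 ≈ 14974.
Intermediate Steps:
1/(W(1514, -1985) + 3845136) + 14974 = 1/(-2*(-1985) + 3845136) + 14974 = 1/(3970 + 3845136) + 14974 = 1/3849106 + 14974 = 57636513245/3849106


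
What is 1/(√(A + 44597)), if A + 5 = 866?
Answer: √45458/45458 ≈ 0.0046902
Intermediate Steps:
A = 861 (A = -5 + 866 = 861)
1/(√(A + 44597)) = 1/(√(861 + 44597)) = 1/(√45458) = √45458/45458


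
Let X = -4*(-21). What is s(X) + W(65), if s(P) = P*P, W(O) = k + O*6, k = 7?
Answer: 7453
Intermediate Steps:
W(O) = 7 + 6*O (W(O) = 7 + O*6 = 7 + 6*O)
X = 84
s(P) = P²
s(X) + W(65) = 84² + (7 + 6*65) = 7056 + (7 + 390) = 7056 + 397 = 7453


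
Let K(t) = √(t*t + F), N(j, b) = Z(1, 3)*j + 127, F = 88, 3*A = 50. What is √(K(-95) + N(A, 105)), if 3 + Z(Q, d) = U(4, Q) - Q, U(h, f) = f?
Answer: √(77 + √9113) ≈ 13.132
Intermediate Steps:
A = 50/3 (A = (⅓)*50 = 50/3 ≈ 16.667)
Z(Q, d) = -3 (Z(Q, d) = -3 + (Q - Q) = -3 + 0 = -3)
N(j, b) = 127 - 3*j (N(j, b) = -3*j + 127 = 127 - 3*j)
K(t) = √(88 + t²) (K(t) = √(t*t + 88) = √(t² + 88) = √(88 + t²))
√(K(-95) + N(A, 105)) = √(√(88 + (-95)²) + (127 - 3*50/3)) = √(√(88 + 9025) + (127 - 50)) = √(√9113 + 77) = √(77 + √9113)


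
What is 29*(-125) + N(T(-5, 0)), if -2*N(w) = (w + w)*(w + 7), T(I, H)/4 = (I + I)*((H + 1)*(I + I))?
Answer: -166425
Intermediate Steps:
T(I, H) = 16*I**2*(1 + H) (T(I, H) = 4*((I + I)*((H + 1)*(I + I))) = 4*((2*I)*((1 + H)*(2*I))) = 4*((2*I)*(2*I*(1 + H))) = 4*(4*I**2*(1 + H)) = 16*I**2*(1 + H))
N(w) = -w*(7 + w) (N(w) = -(w + w)*(w + 7)/2 = -2*w*(7 + w)/2 = -w*(7 + w))
29*(-125) + N(T(-5, 0)) = 29*(-125) - 16*(-5)**2*(1 + 0)*(7 + 16*(-5)**2*(1 + 0)) = -3625 - 16*25*1*(7 + 16*25*1) = -3625 - 1*400*(7 + 400) = -3625 - 1*400*407 = -3625 - 162800 = -166425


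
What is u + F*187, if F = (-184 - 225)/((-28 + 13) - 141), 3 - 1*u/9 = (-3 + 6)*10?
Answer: 38575/156 ≈ 247.28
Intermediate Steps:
u = -243 (u = 27 - 9*(-3 + 6)*10 = 27 - 27*10 = 27 - 9*30 = 27 - 270 = -243)
F = 409/156 (F = -409/(-15 - 141) = -409/(-156) = -409*(-1/156) = 409/156 ≈ 2.6218)
u + F*187 = -243 + (409/156)*187 = -243 + 76483/156 = 38575/156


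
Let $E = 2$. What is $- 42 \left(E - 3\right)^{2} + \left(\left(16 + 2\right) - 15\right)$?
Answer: $-39$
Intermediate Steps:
$- 42 \left(E - 3\right)^{2} + \left(\left(16 + 2\right) - 15\right) = - 42 \left(2 - 3\right)^{2} + \left(\left(16 + 2\right) - 15\right) = - 42 \left(-1\right)^{2} + \left(18 - 15\right) = \left(-42\right) 1 + 3 = -42 + 3 = -39$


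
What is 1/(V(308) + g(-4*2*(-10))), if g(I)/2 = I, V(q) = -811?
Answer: -1/651 ≈ -0.0015361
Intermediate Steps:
g(I) = 2*I
1/(V(308) + g(-4*2*(-10))) = 1/(-811 + 2*(-4*2*(-10))) = 1/(-811 + 2*(-8*(-10))) = 1/(-811 + 2*80) = 1/(-811 + 160) = 1/(-651) = -1/651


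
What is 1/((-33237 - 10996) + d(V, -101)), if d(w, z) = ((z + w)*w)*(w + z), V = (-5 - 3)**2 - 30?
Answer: 1/108393 ≈ 9.2257e-6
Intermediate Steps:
V = 34 (V = (-8)**2 - 30 = 64 - 30 = 34)
d(w, z) = w*(w + z)**2 (d(w, z) = ((w + z)*w)*(w + z) = (w*(w + z))*(w + z) = w*(w + z)**2)
1/((-33237 - 10996) + d(V, -101)) = 1/((-33237 - 10996) + 34*(34 - 101)**2) = 1/(-44233 + 34*(-67)**2) = 1/(-44233 + 34*4489) = 1/(-44233 + 152626) = 1/108393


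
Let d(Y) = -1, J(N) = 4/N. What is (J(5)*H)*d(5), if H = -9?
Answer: 36/5 ≈ 7.2000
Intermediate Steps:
(J(5)*H)*d(5) = ((4/5)*(-9))*(-1) = ((4*(⅕))*(-9))*(-1) = ((⅘)*(-9))*(-1) = -36/5*(-1) = 36/5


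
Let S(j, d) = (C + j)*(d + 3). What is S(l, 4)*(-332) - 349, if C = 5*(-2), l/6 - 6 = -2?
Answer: -32885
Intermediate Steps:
l = 24 (l = 36 + 6*(-2) = 36 - 12 = 24)
C = -10
S(j, d) = (-10 + j)*(3 + d) (S(j, d) = (-10 + j)*(d + 3) = (-10 + j)*(3 + d))
S(l, 4)*(-332) - 349 = (-30 - 10*4 + 3*24 + 4*24)*(-332) - 349 = (-30 - 40 + 72 + 96)*(-332) - 349 = 98*(-332) - 349 = -32536 - 349 = -32885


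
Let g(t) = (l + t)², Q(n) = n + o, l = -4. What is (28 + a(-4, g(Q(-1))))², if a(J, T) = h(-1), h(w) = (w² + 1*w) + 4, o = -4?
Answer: 1024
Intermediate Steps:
Q(n) = -4 + n (Q(n) = n - 4 = -4 + n)
g(t) = (-4 + t)²
h(w) = 4 + w + w² (h(w) = (w² + w) + 4 = (w + w²) + 4 = 4 + w + w²)
a(J, T) = 4 (a(J, T) = 4 - 1 + (-1)² = 4 - 1 + 1 = 4)
(28 + a(-4, g(Q(-1))))² = (28 + 4)² = 32² = 1024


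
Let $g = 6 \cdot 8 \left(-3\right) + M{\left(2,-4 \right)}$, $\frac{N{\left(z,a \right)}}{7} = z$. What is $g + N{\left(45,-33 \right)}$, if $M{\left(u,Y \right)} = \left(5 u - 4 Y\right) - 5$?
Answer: $192$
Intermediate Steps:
$N{\left(z,a \right)} = 7 z$
$M{\left(u,Y \right)} = -5 - 4 Y + 5 u$ ($M{\left(u,Y \right)} = \left(- 4 Y + 5 u\right) - 5 = -5 - 4 Y + 5 u$)
$g = -123$ ($g = 6 \cdot 8 \left(-3\right) - -21 = 6 \left(-24\right) + \left(-5 + 16 + 10\right) = -144 + 21 = -123$)
$g + N{\left(45,-33 \right)} = -123 + 7 \cdot 45 = -123 + 315 = 192$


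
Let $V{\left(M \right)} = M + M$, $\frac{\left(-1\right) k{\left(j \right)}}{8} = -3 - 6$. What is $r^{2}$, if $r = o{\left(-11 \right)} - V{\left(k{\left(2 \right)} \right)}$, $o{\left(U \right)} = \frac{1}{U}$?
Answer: $\frac{2512225}{121} \approx 20762.0$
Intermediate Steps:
$k{\left(j \right)} = 72$ ($k{\left(j \right)} = - 8 \left(-3 - 6\right) = \left(-8\right) \left(-9\right) = 72$)
$V{\left(M \right)} = 2 M$
$r = - \frac{1585}{11}$ ($r = \frac{1}{-11} - 2 \cdot 72 = - \frac{1}{11} - 144 = - \frac{1585}{11} \approx -144.09$)
$r^{2} = \left(- \frac{1585}{11}\right)^{2} = \frac{2512225}{121}$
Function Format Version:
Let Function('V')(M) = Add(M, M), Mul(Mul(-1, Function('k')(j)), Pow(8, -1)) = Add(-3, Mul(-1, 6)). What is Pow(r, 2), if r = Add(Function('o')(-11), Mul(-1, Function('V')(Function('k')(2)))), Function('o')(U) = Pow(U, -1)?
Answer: Rational(2512225, 121) ≈ 20762.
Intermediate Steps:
Function('k')(j) = 72 (Function('k')(j) = Mul(-8, Add(-3, Mul(-1, 6))) = Mul(-8, Add(-3, -6)) = Mul(-8, -9) = 72)
Function('V')(M) = Mul(2, M)
r = Rational(-1585, 11) (r = Add(Pow(-11, -1), Mul(-1, Mul(2, 72))) = Add(Rational(-1, 11), Mul(-1, 144)) = Add(Rational(-1, 11), -144) = Rational(-1585, 11) ≈ -144.09)
Pow(r, 2) = Pow(Rational(-1585, 11), 2) = Rational(2512225, 121)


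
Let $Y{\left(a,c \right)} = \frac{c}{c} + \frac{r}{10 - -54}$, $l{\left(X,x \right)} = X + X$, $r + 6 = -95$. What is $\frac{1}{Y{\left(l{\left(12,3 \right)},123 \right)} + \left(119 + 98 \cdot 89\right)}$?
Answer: $\frac{64}{565787} \approx 0.00011312$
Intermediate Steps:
$r = -101$ ($r = -6 - 95 = -101$)
$l{\left(X,x \right)} = 2 X$
$Y{\left(a,c \right)} = - \frac{37}{64}$ ($Y{\left(a,c \right)} = \frac{c}{c} - \frac{101}{10 - -54} = 1 - \frac{101}{10 + 54} = 1 - \frac{101}{64} = - \frac{37}{64}$)
$\frac{1}{Y{\left(l{\left(12,3 \right)},123 \right)} + \left(119 + 98 \cdot 89\right)} = \frac{1}{- \frac{37}{64} + \left(119 + 98 \cdot 89\right)} = \frac{1}{- \frac{37}{64} + \left(119 + 8722\right)} = \frac{1}{- \frac{37}{64} + 8841} = \frac{1}{\frac{565787}{64}} = \frac{64}{565787}$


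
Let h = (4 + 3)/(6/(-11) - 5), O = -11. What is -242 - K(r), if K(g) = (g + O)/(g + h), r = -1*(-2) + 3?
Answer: -9135/38 ≈ -240.39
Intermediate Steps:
r = 5 (r = 2 + 3 = 5)
h = -77/61 (h = 7/(6*(-1/11) - 5) = 7/(-6/11 - 5) = 7/(-61/11) = 7*(-11/61) = -77/61 ≈ -1.2623)
K(g) = (-11 + g)/(-77/61 + g) (K(g) = (g - 11)/(g - 77/61) = (-11 + g)/(-77/61 + g))
-242 - K(r) = -242 - 61*(-11 + 5)/(-77 + 61*5) = -242 - 61*(-6)/(-77 + 305) = -242 - 61*(-6)/228 = -242 - 1*(-61/38) = -242 + 61/38 = -9135/38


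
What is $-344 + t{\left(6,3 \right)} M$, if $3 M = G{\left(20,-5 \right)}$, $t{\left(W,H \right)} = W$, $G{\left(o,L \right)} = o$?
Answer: $-304$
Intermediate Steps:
$M = \frac{20}{3}$ ($M = \frac{1}{3} \cdot 20 = \frac{20}{3} \approx 6.6667$)
$-344 + t{\left(6,3 \right)} M = -344 + 6 \cdot \frac{20}{3} = -344 + 40 = -304$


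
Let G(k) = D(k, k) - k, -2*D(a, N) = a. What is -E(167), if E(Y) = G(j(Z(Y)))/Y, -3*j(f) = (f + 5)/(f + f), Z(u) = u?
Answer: -43/27889 ≈ -0.0015418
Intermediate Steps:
D(a, N) = -a/2
j(f) = -(5 + f)/(6*f) (j(f) = -(f + 5)/(3*(f + f)) = -(5 + f)/(3*(2*f)) = -(5 + f)*1/(2*f)/3 = -(5 + f)/(6*f))
G(k) = -3*k/2 (G(k) = -k/2 - k = -3*k/2)
E(Y) = -(-5 - Y)/(4*Y²) (E(Y) = (-(-5 - Y)/(4*Y))/Y = -(-5 - Y)/(4*Y²))
-E(167) = -(5 + 167)/(4*167²) = -172/(4*27889) = -1*43/27889 = -43/27889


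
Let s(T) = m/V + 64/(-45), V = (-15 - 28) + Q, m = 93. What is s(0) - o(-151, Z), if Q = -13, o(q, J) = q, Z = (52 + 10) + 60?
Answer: 372751/2520 ≈ 147.92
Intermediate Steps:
Z = 122 (Z = 62 + 60 = 122)
V = -56 (V = (-15 - 28) - 13 = -43 - 13 = -56)
s(T) = -7769/2520 (s(T) = 93/(-56) + 64/(-45) = 93*(-1/56) + 64*(-1/45) = -93/56 - 64/45 = -7769/2520)
s(0) - o(-151, Z) = -7769/2520 - 1*(-151) = -7769/2520 + 151 = 372751/2520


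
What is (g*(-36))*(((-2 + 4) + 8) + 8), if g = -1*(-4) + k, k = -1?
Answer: -1944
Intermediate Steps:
g = 3 (g = -1*(-4) - 1 = 4 - 1 = 3)
(g*(-36))*(((-2 + 4) + 8) + 8) = (3*(-36))*(((-2 + 4) + 8) + 8) = -108*((2 + 8) + 8) = -108*(10 + 8) = -108*18 = -1944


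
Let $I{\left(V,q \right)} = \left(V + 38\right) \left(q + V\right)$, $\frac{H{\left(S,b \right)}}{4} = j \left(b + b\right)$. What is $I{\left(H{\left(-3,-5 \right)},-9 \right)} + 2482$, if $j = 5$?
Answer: $36340$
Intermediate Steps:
$H{\left(S,b \right)} = 40 b$ ($H{\left(S,b \right)} = 4 \cdot 5 \left(b + b\right) = 4 \cdot 5 \cdot 2 b = 4 \cdot 10 b = 40 b$)
$I{\left(V,q \right)} = \left(38 + V\right) \left(V + q\right)$
$I{\left(H{\left(-3,-5 \right)},-9 \right)} + 2482 = \left(\left(40 \left(-5\right)\right)^{2} + 38 \cdot 40 \left(-5\right) + 38 \left(-9\right) + 40 \left(-5\right) \left(-9\right)\right) + 2482 = \left(\left(-200\right)^{2} + 38 \left(-200\right) - 342 - -1800\right) + 2482 = \left(40000 - 7600 - 342 + 1800\right) + 2482 = 33858 + 2482 = 36340$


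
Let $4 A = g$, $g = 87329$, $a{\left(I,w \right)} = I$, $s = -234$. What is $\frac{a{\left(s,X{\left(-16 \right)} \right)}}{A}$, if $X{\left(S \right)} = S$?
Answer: $- \frac{936}{87329} \approx -0.010718$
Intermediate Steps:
$A = \frac{87329}{4}$ ($A = \frac{1}{4} \cdot 87329 = \frac{87329}{4} \approx 21832.0$)
$\frac{a{\left(s,X{\left(-16 \right)} \right)}}{A} = - \frac{234}{\frac{87329}{4}} = \left(-234\right) \frac{4}{87329} = - \frac{936}{87329}$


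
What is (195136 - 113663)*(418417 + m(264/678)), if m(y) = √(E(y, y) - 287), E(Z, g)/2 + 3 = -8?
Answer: 34089688241 + 81473*I*√309 ≈ 3.409e+10 + 1.4322e+6*I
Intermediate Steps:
E(Z, g) = -22 (E(Z, g) = -6 + 2*(-8) = -6 - 16 = -22)
m(y) = I*√309 (m(y) = √(-22 - 287) = √(-309) = I*√309)
(195136 - 113663)*(418417 + m(264/678)) = (195136 - 113663)*(418417 + I*√309) = 81473*(418417 + I*√309) = 34089688241 + 81473*I*√309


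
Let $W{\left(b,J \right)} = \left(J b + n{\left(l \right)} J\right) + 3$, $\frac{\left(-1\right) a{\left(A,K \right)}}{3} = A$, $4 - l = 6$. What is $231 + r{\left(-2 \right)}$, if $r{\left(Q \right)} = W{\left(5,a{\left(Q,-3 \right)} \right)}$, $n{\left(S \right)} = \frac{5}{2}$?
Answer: $279$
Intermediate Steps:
$l = -2$ ($l = 4 - 6 = -2$)
$a{\left(A,K \right)} = - 3 A$
$n{\left(S \right)} = \frac{5}{2}$ ($n{\left(S \right)} = 5 \cdot \frac{1}{2} = \frac{5}{2}$)
$W{\left(b,J \right)} = 3 + \frac{5 J}{2} + J b$ ($W{\left(b,J \right)} = \left(J b + \frac{5 J}{2}\right) + 3 = \left(\frac{5 J}{2} + J b\right) + 3 = 3 + \frac{5 J}{2} + J b$)
$r{\left(Q \right)} = 3 - \frac{45 Q}{2}$ ($r{\left(Q \right)} = 3 + \frac{5 \left(- 3 Q\right)}{2} + - 3 Q 5 = 3 - \frac{15 Q}{2} - 15 Q = 3 - \frac{45 Q}{2}$)
$231 + r{\left(-2 \right)} = 231 + \left(3 - -45\right) = 231 + \left(3 + 45\right) = 231 + 48 = 279$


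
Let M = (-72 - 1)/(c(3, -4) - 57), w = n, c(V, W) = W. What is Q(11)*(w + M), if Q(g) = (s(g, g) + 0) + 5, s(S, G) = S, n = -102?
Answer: -98384/61 ≈ -1612.9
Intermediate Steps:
Q(g) = 5 + g (Q(g) = (g + 0) + 5 = g + 5 = 5 + g)
w = -102
M = 73/61 (M = (-72 - 1)/(-4 - 57) = -73/(-61) = -73*(-1/61) = 73/61 ≈ 1.1967)
Q(11)*(w + M) = (5 + 11)*(-102 + 73/61) = 16*(-6149/61) = -98384/61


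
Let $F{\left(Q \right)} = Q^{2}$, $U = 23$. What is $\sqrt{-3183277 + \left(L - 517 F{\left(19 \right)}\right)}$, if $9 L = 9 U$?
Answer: $i \sqrt{3369891} \approx 1835.7 i$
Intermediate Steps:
$L = 23$ ($L = \frac{9 \cdot 23}{9} = \frac{1}{9} \cdot 207 = 23$)
$\sqrt{-3183277 + \left(L - 517 F{\left(19 \right)}\right)} = \sqrt{-3183277 + \left(23 - 517 \cdot 19^{2}\right)} = \sqrt{-3183277 + \left(23 - 186637\right)} = \sqrt{-3183277 - 186614} = \sqrt{-3369891} = i \sqrt{3369891}$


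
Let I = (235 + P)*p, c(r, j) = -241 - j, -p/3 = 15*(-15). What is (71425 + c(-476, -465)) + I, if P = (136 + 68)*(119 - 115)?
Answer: 781074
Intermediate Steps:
p = 675 (p = -45*(-15) = -3*(-225) = 675)
P = 816 (P = 204*4 = 816)
I = 709425 (I = (235 + 816)*675 = 1051*675 = 709425)
(71425 + c(-476, -465)) + I = (71425 + (-241 - 1*(-465))) + 709425 = (71425 + (-241 + 465)) + 709425 = (71425 + 224) + 709425 = 71649 + 709425 = 781074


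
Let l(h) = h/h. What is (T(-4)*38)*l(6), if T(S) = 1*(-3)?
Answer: -114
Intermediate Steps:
l(h) = 1
T(S) = -3
(T(-4)*38)*l(6) = -3*38*1 = -114*1 = -114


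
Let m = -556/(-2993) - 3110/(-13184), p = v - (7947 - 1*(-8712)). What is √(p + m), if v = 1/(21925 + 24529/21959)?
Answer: I*√1468028145462803726158951362128019/296857635451032 ≈ 129.07*I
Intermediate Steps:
v = 21959/481475604 (v = 1/(21925 + 24529*(1/21959)) = 1/(21925 + 24529/21959) = 1/(481475604/21959) = 21959/481475604 ≈ 4.5608e-5)
p = -8020902065077/481475604 (p = 21959/481475604 - (7947 - 1*(-8712)) = 21959/481475604 - (7947 + 8712) = 21959/481475604 - 1*16659 = 21959/481475604 - 16659 = -8020902065077/481475604 ≈ -16659.)
m = 8319267/19729856 (m = -556*(-1/2993) - 3110*(-1/13184) = 556/2993 + 1555/6592 = 8319267/19729856 ≈ 0.42166)
√(p + m) = √(-8020902065077/481475604 + 8319267/19729856) = √(-39561809302492044161/2374861083608256) = I*√1468028145462803726158951362128019/296857635451032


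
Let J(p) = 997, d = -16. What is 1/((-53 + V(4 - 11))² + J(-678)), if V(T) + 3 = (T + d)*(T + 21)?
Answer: 1/143881 ≈ 6.9502e-6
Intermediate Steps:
V(T) = -3 + (-16 + T)*(21 + T) (V(T) = -3 + (T - 16)*(T + 21) = -3 + (-16 + T)*(21 + T))
1/((-53 + V(4 - 11))² + J(-678)) = 1/((-53 + (-339 + (4 - 11)² + 5*(4 - 11)))² + 997) = 1/((-53 + (-339 + (-7)² + 5*(-7)))² + 997) = 1/((-53 + (-339 + 49 - 35))² + 997) = 1/((-53 - 325)² + 997) = 1/((-378)² + 997) = 1/(142884 + 997) = 1/143881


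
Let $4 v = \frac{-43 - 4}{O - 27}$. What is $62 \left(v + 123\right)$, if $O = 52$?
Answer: $\frac{379843}{50} \approx 7596.9$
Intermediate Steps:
$v = - \frac{47}{100}$ ($v = \frac{\left(-43 - 4\right) \frac{1}{52 - 27}}{4} = \frac{\left(-47\right) \frac{1}{25}}{4} = \frac{1}{4} \left(- \frac{47}{25}\right) = - \frac{47}{100} \approx -0.47$)
$62 \left(v + 123\right) = 62 \left(- \frac{47}{100} + 123\right) = 62 \cdot \frac{12253}{100} = \frac{379843}{50}$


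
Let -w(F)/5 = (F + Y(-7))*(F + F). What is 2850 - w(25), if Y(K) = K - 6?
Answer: 5850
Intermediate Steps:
Y(K) = -6 + K
w(F) = -10*F*(-13 + F) (w(F) = -5*(F + (-6 - 7))*(F + F) = -5*(F - 13)*2*F = -5*(-13 + F)*2*F = -10*F*(-13 + F))
2850 - w(25) = 2850 - 10*25*(13 - 1*25) = 2850 - 10*25*(13 - 25) = 2850 - 10*25*(-12) = 2850 - 1*(-3000) = 2850 + 3000 = 5850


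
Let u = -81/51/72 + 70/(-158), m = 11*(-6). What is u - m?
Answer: 704107/10744 ≈ 65.535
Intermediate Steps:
m = -66
u = -4997/10744 (u = -81*1/51*(1/72) + 70*(-1/158) = -27/17*1/72 - 35/79 = -3/136 - 35/79 = -4997/10744 ≈ -0.46510)
u - m = -4997/10744 - 1*(-66) = -4997/10744 + 66 = 704107/10744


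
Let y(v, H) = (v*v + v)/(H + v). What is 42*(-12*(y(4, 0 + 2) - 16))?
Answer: 6384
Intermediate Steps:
y(v, H) = (v + v**2)/(H + v) (y(v, H) = (v**2 + v)/(H + v) = (v + v**2)/(H + v))
42*(-12*(y(4, 0 + 2) - 16)) = 42*(-12*(4*(1 + 4)/((0 + 2) + 4) - 16)) = 42*(-12*(4*5/(2 + 4) - 16)) = 42*(-12*(4*5/6 - 16)) = 42*(-12*(4*(1/6)*5 - 16)) = 42*(-12*(10/3 - 16)) = 42*(-12*(-38/3)) = 42*152 = 6384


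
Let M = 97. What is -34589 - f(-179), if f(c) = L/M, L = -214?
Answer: -3354919/97 ≈ -34587.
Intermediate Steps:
f(c) = -214/97
-34589 - f(-179) = -34589 - 1*(-214/97) = -34589 + 214/97 = -3354919/97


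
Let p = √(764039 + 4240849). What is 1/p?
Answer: √1302/80724 ≈ 0.00044700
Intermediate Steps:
p = 62*√1302 (p = √5004888 = 62*√1302 ≈ 2237.2)
1/p = 1/(62*√1302) = √1302/80724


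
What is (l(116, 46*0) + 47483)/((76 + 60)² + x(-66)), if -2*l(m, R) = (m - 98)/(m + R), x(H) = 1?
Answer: 5508019/2145652 ≈ 2.5671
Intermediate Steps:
l(m, R) = -(-98 + m)/(2*(R + m)) (l(m, R) = -(m - 98)/(2*(m + R)) = -(-98 + m)/(2*(R + m)))
(l(116, 46*0) + 47483)/((76 + 60)² + x(-66)) = ((49 - ½*116)/(46*0 + 116) + 47483)/((76 + 60)² + 1) = ((49 - 58)/(0 + 116) + 47483)/(136² + 1) = (-9/116 + 47483)/(18496 + 1) = ((1/116)*(-9) + 47483)/18497 = (-9/116 + 47483)*(1/18497) = (5508019/116)*(1/18497) = 5508019/2145652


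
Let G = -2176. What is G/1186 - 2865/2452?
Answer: -4366721/1454036 ≈ -3.0032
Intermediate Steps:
G/1186 - 2865/2452 = -2176/1186 - 2865/2452 = -2176*1/1186 - 2865*1/2452 = -1088/593 - 2865/2452 = -4366721/1454036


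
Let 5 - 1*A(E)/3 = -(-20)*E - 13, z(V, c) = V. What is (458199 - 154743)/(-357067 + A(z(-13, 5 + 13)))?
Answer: -303456/356233 ≈ -0.85185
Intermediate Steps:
A(E) = 54 - 60*E (A(E) = 15 - 3*(-(-20)*E - 13) = 15 - 3*(20*E - 13) = 15 - 3*(-13 + 20*E) = 15 + (39 - 60*E) = 54 - 60*E)
(458199 - 154743)/(-357067 + A(z(-13, 5 + 13))) = (458199 - 154743)/(-357067 + (54 - 60*(-13))) = 303456/(-357067 + (54 + 780)) = 303456/(-357067 + 834) = 303456/(-356233) = 303456*(-1/356233) = -303456/356233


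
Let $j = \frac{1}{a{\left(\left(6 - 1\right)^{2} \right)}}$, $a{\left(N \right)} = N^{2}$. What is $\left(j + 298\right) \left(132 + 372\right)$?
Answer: $\frac{93870504}{625} \approx 1.5019 \cdot 10^{5}$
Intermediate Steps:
$j = \frac{1}{625}$ ($j = \frac{1}{\left(\left(6 - 1\right)^{2}\right)^{2}} = \frac{1}{\left(5^{2}\right)^{2}} = \frac{1}{25^{2}} = \frac{1}{625} \approx 0.0016$)
$\left(j + 298\right) \left(132 + 372\right) = \left(\frac{1}{625} + 298\right) \left(132 + 372\right) = \frac{186251}{625} \cdot 504 = \frac{93870504}{625}$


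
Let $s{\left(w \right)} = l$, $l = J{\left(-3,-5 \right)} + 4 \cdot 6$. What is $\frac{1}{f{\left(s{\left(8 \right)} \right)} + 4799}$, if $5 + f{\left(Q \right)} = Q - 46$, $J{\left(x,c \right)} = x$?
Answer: $\frac{1}{4769} \approx 0.00020969$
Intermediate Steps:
$l = 21$ ($l = -3 + 4 \cdot 6 = -3 + 24 = 21$)
$s{\left(w \right)} = 21$
$f{\left(Q \right)} = -51 + Q$ ($f{\left(Q \right)} = -5 + \left(Q - 46\right) = -5 + \left(-46 + Q\right) = -51 + Q$)
$\frac{1}{f{\left(s{\left(8 \right)} \right)} + 4799} = \frac{1}{\left(-51 + 21\right) + 4799} = \frac{1}{-30 + 4799} = \frac{1}{4769}$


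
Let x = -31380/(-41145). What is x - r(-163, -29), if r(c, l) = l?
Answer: 81639/2743 ≈ 29.763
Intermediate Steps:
x = 2092/2743 (x = -31380*(-1/41145) = 2092/2743 ≈ 0.76267)
x - r(-163, -29) = 2092/2743 - 1*(-29) = 2092/2743 + 29 = 81639/2743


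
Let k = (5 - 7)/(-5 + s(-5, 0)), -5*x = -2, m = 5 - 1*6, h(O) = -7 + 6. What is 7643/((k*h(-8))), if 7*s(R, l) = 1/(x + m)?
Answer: -420365/21 ≈ -20017.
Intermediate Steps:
h(O) = -1
m = -1 (m = 5 - 6 = -1)
x = ⅖ (x = -⅕*(-2) = ⅖ ≈ 0.40000)
s(R, l) = -5/21 (s(R, l) = 1/(7*(⅖ - 1)) = 1/(7*(-⅗)) = (⅐)*(-5/3) = -5/21)
k = 21/55 (k = (5 - 7)/(-5 - 5/21) = -2/(-110/21) = -2*(-21/110) = 21/55 ≈ 0.38182)
7643/((k*h(-8))) = 7643/(((21/55)*(-1))) = 7643/(-21/55) = 7643*(-55/21) = -420365/21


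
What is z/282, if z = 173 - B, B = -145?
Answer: 53/47 ≈ 1.1277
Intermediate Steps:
z = 318 (z = 173 - 1*(-145) = 173 + 145 = 318)
z/282 = 318/282 = 318*(1/282) = 53/47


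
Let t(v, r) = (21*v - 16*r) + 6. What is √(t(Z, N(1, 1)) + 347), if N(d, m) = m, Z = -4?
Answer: √253 ≈ 15.906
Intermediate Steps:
t(v, r) = 6 - 16*r + 21*v (t(v, r) = (-16*r + 21*v) + 6 = 6 - 16*r + 21*v)
√(t(Z, N(1, 1)) + 347) = √((6 - 16*1 + 21*(-4)) + 347) = √((6 - 16 - 84) + 347) = √(-94 + 347) = √253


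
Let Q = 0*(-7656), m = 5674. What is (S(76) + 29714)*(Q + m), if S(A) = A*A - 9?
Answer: 201319194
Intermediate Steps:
Q = 0
S(A) = -9 + A**2 (S(A) = A**2 - 9 = -9 + A**2)
(S(76) + 29714)*(Q + m) = ((-9 + 76**2) + 29714)*(0 + 5674) = ((-9 + 5776) + 29714)*5674 = (5767 + 29714)*5674 = 35481*5674 = 201319194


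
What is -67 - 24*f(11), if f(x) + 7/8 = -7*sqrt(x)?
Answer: -46 + 168*sqrt(11) ≈ 511.19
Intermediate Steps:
f(x) = -7/8 - 7*sqrt(x)
-67 - 24*f(11) = -67 - 24*(-7/8 - 7*sqrt(11)) = -67 + (21 + 168*sqrt(11)) = -46 + 168*sqrt(11)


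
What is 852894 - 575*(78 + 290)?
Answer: 641294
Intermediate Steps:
852894 - 575*(78 + 290) = 852894 - 575*368 = 852894 - 1*211600 = 852894 - 211600 = 641294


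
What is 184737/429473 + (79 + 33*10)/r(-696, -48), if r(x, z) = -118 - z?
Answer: -162722867/30063110 ≈ -5.4127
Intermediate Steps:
184737/429473 + (79 + 33*10)/r(-696, -48) = 184737/429473 + (79 + 33*10)/(-118 - 1*(-48)) = 184737*(1/429473) + (79 + 330)/(-118 + 48) = 184737/429473 + 409/(-70) = 184737/429473 + 409*(-1/70) = 184737/429473 - 409/70 = -162722867/30063110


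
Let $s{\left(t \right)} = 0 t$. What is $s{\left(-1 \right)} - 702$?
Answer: $-702$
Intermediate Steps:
$s{\left(t \right)} = 0$
$s{\left(-1 \right)} - 702 = 0 - 702 = -702$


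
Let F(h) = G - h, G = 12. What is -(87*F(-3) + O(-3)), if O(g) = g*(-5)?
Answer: -1320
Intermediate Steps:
O(g) = -5*g
F(h) = 12 - h
-(87*F(-3) + O(-3)) = -(87*(12 - 1*(-3)) - 5*(-3)) = -(87*(12 + 3) + 15) = -(87*15 + 15) = -(1305 + 15) = -1*1320 = -1320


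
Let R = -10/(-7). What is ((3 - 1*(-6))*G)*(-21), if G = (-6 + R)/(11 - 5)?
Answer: 144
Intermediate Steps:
R = 10/7 (R = -10*(-1/7) = 10/7 ≈ 1.4286)
G = -16/21 (G = (-6 + 10/7)/(11 - 5) = -32/7/6 = -32/7*1/6 = -16/21 ≈ -0.76190)
((3 - 1*(-6))*G)*(-21) = ((3 - 1*(-6))*(-16/21))*(-21) = ((3 + 6)*(-16/21))*(-21) = (9*(-16/21))*(-21) = -48/7*(-21) = 144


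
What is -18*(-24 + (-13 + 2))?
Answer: 630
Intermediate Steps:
-18*(-24 + (-13 + 2)) = -18*(-24 - 11) = -18*(-35) = 630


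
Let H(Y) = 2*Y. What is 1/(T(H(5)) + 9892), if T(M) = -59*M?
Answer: 1/9302 ≈ 0.00010750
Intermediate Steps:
1/(T(H(5)) + 9892) = 1/(-118*5 + 9892) = 1/(-59*10 + 9892) = 1/(-590 + 9892) = 1/9302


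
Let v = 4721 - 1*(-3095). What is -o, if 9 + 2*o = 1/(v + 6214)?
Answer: 126269/28060 ≈ 4.5000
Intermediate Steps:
v = 7816 (v = 4721 + 3095 = 7816)
o = -126269/28060 (o = -9/2 + 1/(2*(7816 + 6214)) = -9/2 + (1/2)/14030 = -9/2 + (1/2)*(1/14030) = -9/2 + 1/28060 = -126269/28060 ≈ -4.5000)
-o = -1*(-126269/28060) = 126269/28060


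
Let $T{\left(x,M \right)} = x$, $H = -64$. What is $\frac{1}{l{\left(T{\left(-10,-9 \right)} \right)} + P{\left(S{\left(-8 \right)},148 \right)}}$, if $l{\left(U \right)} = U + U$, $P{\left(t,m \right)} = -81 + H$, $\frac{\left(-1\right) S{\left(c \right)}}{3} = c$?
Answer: $- \frac{1}{165} \approx -0.0060606$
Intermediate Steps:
$S{\left(c \right)} = - 3 c$
$P{\left(t,m \right)} = -145$ ($P{\left(t,m \right)} = -81 - 64 = -145$)
$l{\left(U \right)} = 2 U$
$\frac{1}{l{\left(T{\left(-10,-9 \right)} \right)} + P{\left(S{\left(-8 \right)},148 \right)}} = \frac{1}{2 \left(-10\right) - 145} = \frac{1}{-20 - 145} = \frac{1}{-165} = - \frac{1}{165}$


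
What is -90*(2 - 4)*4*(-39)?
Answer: -28080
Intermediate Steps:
-90*(2 - 4)*4*(-39) = -90*(-2*4)*(-39) = -90*(-8)*(-39) = -18*(-40)*(-39) = 720*(-39) = -28080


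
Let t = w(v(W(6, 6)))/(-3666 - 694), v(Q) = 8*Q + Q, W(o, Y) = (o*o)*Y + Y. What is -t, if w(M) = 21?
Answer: 21/4360 ≈ 0.0048165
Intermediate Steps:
W(o, Y) = Y + Y*o² (W(o, Y) = o²*Y + Y = Y*o² + Y = Y + Y*o²)
v(Q) = 9*Q
t = -21/4360 (t = 21/(-3666 - 694) = 21/(-4360) = 21*(-1/4360) = -21/4360 ≈ -0.0048165)
-t = -1*(-21/4360) = 21/4360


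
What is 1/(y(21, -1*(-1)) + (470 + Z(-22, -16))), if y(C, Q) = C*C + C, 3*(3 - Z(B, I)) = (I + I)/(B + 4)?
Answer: 27/25229 ≈ 0.0010702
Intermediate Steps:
Z(B, I) = 3 - 2*I/(3*(4 + B)) (Z(B, I) = 3 - (I + I)/(3*(B + 4)) = 3 - 2*I/(3*(4 + B)))
y(C, Q) = C + C**2 (y(C, Q) = C**2 + C = C + C**2)
1/(y(21, -1*(-1)) + (470 + Z(-22, -16))) = 1/(21*(1 + 21) + (470 + (36 - 2*(-16) + 9*(-22))/(3*(4 - 22)))) = 1/(21*22 + (470 + (1/3)*(36 + 32 - 198)/(-18))) = 1/(462 + (470 + (1/3)*(-1/18)*(-130))) = 1/(462 + (470 + 65/27)) = 1/(462 + 12755/27) = 1/(25229/27) = 27/25229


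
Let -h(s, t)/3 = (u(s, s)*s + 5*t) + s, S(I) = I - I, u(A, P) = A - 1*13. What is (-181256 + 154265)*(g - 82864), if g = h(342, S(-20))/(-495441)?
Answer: 123120599447556/55049 ≈ 2.2366e+9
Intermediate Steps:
u(A, P) = -13 + A (u(A, P) = A - 13 = -13 + A)
S(I) = 0
h(s, t) = -15*t - 3*s - 3*s*(-13 + s) (h(s, t) = -3*(((-13 + s)*s + 5*t) + s) = -3*((s*(-13 + s) + 5*t) + s) = -3*((5*t + s*(-13 + s)) + s) = -3*(s + 5*t + s*(-13 + s)) = -15*t - 3*s - 3*s*(-13 + s))
g = 37620/55049 (g = (-15*0 - 3*342² + 36*342)/(-495441) = (0 - 3*116964 + 12312)*(-1/495441) = (0 - 350892 + 12312)*(-1/495441) = -338580*(-1/495441) = 37620/55049 ≈ 0.68339)
(-181256 + 154265)*(g - 82864) = (-181256 + 154265)*(37620/55049 - 82864) = -26991*(-4561542716/55049) = 123120599447556/55049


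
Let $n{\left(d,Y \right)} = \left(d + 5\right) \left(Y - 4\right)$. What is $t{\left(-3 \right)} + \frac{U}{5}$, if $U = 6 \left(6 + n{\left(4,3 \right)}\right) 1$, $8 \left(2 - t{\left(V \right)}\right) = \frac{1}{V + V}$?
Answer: $- \frac{379}{240} \approx -1.5792$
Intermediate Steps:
$t{\left(V \right)} = 2 - \frac{1}{16 V}$ ($t{\left(V \right)} = 2 - \frac{1}{8 \left(V + V\right)} = 2 - \frac{1}{8 \cdot 2 V} = 2 - \frac{\frac{1}{2} \frac{1}{V}}{8} = 2 - \frac{1}{16 V}$)
$n{\left(d,Y \right)} = \left(-4 + Y\right) \left(5 + d\right)$ ($n{\left(d,Y \right)} = \left(5 + d\right) \left(-4 + Y\right) = \left(-4 + Y\right) \left(5 + d\right)$)
$U = -18$ ($U = 6 \left(6 + \left(-20 - 16 + 5 \cdot 3 + 3 \cdot 4\right)\right) 1 = 6 \left(6 + \left(-20 - 16 + 15 + 12\right)\right) 1 = 6 \left(6 - 9\right) 1 = 6 \left(-3\right) 1 = \left(-18\right) 1 = -18$)
$t{\left(-3 \right)} + \frac{U}{5} = \left(2 - \frac{1}{16 \left(-3\right)}\right) + \frac{1}{5} \left(-18\right) = \left(2 - - \frac{1}{48}\right) + \frac{1}{5} \left(-18\right) = \left(2 + \frac{1}{48}\right) - \frac{18}{5} = \frac{97}{48} - \frac{18}{5} = - \frac{379}{240}$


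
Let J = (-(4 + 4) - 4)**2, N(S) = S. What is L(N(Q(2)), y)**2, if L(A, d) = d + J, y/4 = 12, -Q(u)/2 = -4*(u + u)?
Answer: 36864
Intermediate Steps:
Q(u) = 16*u (Q(u) = -(-8)*(u + u) = -(-8)*2*u = -(-16)*u = 16*u)
y = 48 (y = 4*12 = 48)
J = 144 (J = (-1*8 - 4)**2 = (-8 - 4)**2 = (-12)**2 = 144)
L(A, d) = 144 + d (L(A, d) = d + 144 = 144 + d)
L(N(Q(2)), y)**2 = (144 + 48)**2 = 192**2 = 36864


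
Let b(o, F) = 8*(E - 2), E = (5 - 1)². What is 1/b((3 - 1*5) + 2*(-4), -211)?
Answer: 1/112 ≈ 0.0089286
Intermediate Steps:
E = 16 (E = 4² = 16)
b(o, F) = 112 (b(o, F) = 8*(16 - 2) = 8*14 = 112)
1/b((3 - 1*5) + 2*(-4), -211) = 1/112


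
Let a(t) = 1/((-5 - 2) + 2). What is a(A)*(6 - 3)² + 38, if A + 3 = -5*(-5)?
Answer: 181/5 ≈ 36.200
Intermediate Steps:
A = 22 (A = -3 - 5*(-5) = -3 + 25 = 22)
a(t) = -⅕ (a(t) = 1/(-7 + 2) = 1/(-5) = -⅕)
a(A)*(6 - 3)² + 38 = -(6 - 3)²/5 + 38 = -⅕*3² + 38 = -⅕*9 + 38 = -9/5 + 38 = 181/5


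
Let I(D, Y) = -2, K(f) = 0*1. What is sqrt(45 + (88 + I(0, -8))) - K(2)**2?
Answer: sqrt(131) ≈ 11.446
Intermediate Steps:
K(f) = 0
sqrt(45 + (88 + I(0, -8))) - K(2)**2 = sqrt(45 + (88 - 2)) - 1*0**2 = sqrt(45 + 86) - 1*0 = sqrt(131) + 0 = sqrt(131)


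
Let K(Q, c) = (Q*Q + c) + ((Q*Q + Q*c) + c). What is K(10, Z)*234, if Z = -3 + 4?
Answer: 49608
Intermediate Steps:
Z = 1
K(Q, c) = 2*c + 2*Q² + Q*c (K(Q, c) = (Q² + c) + ((Q² + Q*c) + c) = (c + Q²) + (c + Q² + Q*c) = 2*c + 2*Q² + Q*c)
K(10, Z)*234 = (2*1 + 2*10² + 10*1)*234 = (2 + 2*100 + 10)*234 = (2 + 200 + 10)*234 = 212*234 = 49608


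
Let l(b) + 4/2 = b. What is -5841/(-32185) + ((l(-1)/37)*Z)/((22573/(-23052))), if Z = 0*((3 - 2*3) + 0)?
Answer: 5841/32185 ≈ 0.18148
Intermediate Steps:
l(b) = -2 + b
Z = 0 (Z = 0*((3 - 6) + 0) = 0*(-3 + 0) = 0*(-3) = 0)
-5841/(-32185) + ((l(-1)/37)*Z)/((22573/(-23052))) = -5841/(-32185) + (((-2 - 1)/37)*0)/((22573/(-23052))) = -5841*(-1/32185) + (((1/37)*(-3))*0)/((22573*(-1/23052))) = 5841/32185 + (-3/37*0)/(-22573/23052) = 5841/32185 + 0*(-23052/22573) = 5841/32185 + 0 = 5841/32185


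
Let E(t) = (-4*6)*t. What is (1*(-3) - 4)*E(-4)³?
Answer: -6193152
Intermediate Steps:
E(t) = -24*t
(1*(-3) - 4)*E(-4)³ = (1*(-3) - 4)*(-24*(-4))³ = (-3 - 4)*96³ = -7*884736 = -6193152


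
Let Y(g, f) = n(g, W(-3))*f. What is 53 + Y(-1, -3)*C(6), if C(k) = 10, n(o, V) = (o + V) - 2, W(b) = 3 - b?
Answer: -37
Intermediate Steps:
n(o, V) = -2 + V + o (n(o, V) = (V + o) - 2 = -2 + V + o)
Y(g, f) = f*(4 + g) (Y(g, f) = (-2 + (3 - 1*(-3)) + g)*f = (-2 + (3 + 3) + g)*f = (-2 + 6 + g)*f = (4 + g)*f = f*(4 + g))
53 + Y(-1, -3)*C(6) = 53 - 3*(4 - 1)*10 = 53 - 3*3*10 = 53 - 9*10 = 53 - 90 = -37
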